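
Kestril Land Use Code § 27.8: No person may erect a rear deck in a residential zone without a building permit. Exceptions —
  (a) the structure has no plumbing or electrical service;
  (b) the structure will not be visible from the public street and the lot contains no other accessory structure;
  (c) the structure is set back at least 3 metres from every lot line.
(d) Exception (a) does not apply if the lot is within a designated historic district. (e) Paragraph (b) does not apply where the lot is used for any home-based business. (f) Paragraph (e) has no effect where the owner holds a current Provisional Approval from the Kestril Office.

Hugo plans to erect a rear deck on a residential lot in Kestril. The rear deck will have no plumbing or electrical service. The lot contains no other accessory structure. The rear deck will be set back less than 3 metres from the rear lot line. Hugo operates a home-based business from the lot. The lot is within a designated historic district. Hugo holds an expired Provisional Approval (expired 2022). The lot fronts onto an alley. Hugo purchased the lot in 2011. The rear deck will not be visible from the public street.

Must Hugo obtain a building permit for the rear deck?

Yes — Hugo must obtain a building permit.

Exception (a) is satisfied on its face — there is no plumbing or electrical service. Turning to paragraph (d): (d) operates — the lot is in a historic district. (a) is therefore removed.
Exception (b): the structure will not be visible from the street; the lot has no other accessory structure — every condition holds. Turning to paragraphs (e)–(f): (e) operates against (b): a home-based business operates on the lot. (f) is not triggered (there is no Provisional Approval in force), so (e) stands. So (b) is unavailable.
Exception (c) fails — the rear setback is under 3 m.
No exception is made out. Hugo falls within the general rule.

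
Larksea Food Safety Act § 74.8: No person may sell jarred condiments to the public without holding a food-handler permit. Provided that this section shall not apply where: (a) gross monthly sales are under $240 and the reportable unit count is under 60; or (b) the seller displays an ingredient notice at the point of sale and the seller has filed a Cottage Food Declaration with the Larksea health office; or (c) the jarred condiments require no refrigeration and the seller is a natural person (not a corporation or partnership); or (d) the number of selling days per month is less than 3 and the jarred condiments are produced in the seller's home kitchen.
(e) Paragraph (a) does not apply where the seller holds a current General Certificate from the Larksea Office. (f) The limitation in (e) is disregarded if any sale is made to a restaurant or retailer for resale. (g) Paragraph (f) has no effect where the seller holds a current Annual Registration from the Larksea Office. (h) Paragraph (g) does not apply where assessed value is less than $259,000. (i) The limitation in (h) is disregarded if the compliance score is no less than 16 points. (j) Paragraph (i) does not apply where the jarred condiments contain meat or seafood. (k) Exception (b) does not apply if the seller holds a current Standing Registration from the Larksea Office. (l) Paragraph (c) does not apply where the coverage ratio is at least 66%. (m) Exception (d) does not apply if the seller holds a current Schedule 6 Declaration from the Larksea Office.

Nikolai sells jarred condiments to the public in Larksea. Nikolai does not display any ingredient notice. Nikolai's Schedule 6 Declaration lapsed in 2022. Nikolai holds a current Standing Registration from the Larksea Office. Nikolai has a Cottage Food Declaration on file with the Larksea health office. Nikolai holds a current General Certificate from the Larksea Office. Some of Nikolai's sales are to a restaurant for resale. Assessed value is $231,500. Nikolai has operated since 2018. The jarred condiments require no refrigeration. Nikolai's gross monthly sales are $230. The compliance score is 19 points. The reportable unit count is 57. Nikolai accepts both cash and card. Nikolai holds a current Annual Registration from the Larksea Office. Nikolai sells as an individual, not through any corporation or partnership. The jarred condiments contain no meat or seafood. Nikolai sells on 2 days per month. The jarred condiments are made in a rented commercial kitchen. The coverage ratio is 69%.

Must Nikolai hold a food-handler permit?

Exception (a): gross monthly sales are $230, under the $240 limit; the reportable unit count is 57, under the 60 limit — every condition holds. However, paragraphs (e)–(j) must be considered: (e) is engaged — a current General Certificate is held. (f) would limit (e) — some sales are to a restaurant for resale — but (g) sets (f) aside: (g) is triggered — a current Annual Registration is held. (h) would limit (g) — assessed value is $231,500, less than the $259,000 limit — but (i) sets (h) aside: (i) operates against (h): the compliance score is 19 points, meeting the 16 points threshold. (j) is not triggered (the jarred condiments contain no meat or seafood), so (i) stands. Exception (a) does not apply.
Exception (b) requires that the seller displays an ingredient notice at the point of sale; but no ingredient notice is displayed, so (b) is unavailable.
Exception (c) is satisfied on its face — the jarred condiments are shelf-stable; the seller is a natural person. But applying paragraph (l): (l) is engaged — the coverage ratio is 69%, meeting the 66% threshold. (c) is therefore removed.
Exception (d) does not apply: the jarred condiments are made in a commercial kitchen, not a home kitchen.
None of the exceptions is available; § 74.8 applies in full.

Yes — Nikolai must hold a food-handler permit.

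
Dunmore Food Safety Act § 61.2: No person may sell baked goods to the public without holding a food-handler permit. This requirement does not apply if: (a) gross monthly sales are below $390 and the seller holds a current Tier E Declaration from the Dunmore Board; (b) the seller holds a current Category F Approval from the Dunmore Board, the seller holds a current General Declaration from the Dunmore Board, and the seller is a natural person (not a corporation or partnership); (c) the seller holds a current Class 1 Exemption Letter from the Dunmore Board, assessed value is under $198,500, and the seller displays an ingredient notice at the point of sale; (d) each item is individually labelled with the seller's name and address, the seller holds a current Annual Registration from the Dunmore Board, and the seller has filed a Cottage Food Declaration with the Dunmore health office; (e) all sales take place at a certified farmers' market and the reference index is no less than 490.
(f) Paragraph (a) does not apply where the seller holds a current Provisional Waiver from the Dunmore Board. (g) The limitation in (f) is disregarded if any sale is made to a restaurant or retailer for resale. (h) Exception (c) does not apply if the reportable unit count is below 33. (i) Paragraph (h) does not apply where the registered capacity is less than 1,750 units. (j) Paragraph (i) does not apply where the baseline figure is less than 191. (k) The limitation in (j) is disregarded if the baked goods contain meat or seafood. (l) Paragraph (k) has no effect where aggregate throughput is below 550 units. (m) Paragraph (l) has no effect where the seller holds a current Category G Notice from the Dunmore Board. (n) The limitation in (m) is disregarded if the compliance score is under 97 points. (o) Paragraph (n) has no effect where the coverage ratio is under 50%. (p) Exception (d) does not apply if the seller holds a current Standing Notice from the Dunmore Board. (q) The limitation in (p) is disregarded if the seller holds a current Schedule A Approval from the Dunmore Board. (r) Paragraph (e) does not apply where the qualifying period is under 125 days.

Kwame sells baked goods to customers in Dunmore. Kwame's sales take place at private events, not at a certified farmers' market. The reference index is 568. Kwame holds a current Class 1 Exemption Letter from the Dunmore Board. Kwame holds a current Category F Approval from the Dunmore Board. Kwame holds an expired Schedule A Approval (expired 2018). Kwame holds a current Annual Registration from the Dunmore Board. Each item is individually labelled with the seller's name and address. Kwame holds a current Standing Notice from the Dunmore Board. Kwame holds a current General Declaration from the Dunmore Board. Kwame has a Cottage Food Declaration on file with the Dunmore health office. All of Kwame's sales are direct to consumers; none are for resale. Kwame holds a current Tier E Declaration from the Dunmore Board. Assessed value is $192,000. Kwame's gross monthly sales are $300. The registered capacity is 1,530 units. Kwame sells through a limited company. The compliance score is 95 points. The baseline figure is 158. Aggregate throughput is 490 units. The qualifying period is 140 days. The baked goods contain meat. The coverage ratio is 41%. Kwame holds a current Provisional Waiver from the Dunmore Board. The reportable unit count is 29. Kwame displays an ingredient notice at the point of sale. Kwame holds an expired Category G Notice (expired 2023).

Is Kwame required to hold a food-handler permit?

Exception (a) is satisfied on its face — gross monthly sales are $300, below the $390 limit; a current Tier E Declaration is held. But: (f) is engaged — a current Provisional Waiver is held. (g) is not triggered (no sales are for resale), so (f) stands. Exception (a) does not apply.
Exception (b) requires that the seller is a natural person (not a corporation or partnership); but the seller operates through a limited company, so (b) is unavailable.
Exception (c) is satisfied on its face — a current Class 1 Exemption Letter is held; assessed value is $192,000, under the $198,500 limit; an ingredient notice is displayed. Turning to paragraphs (h)–(o): (h) operates against (c): the reportable unit count is 29, below the 33 limit. (i) applies (the registered capacity is 1,530 units, less than the 1,750 units limit), but yields to (j): (j) operates against (i): the baseline figure is 158, less than the 191 limit. (k) operates (the baked goods contain meat), but is itself disapplied by (l): (l) operates against (k): aggregate throughput is 490 units, below the 550 units limit. (m) is not triggered (the Category G Notice is not current), so (l) stands. (c) is therefore removed.
All of (d)'s requirements are met (items are individually labelled; a current Annual Registration is held; a Cottage Food Declaration is on file). But applying paragraphs (p)–(q): (p) operates against (d): a current Standing Notice is held. (q), which would lift (p), is not engaged — the Schedule A Approval is not current. So (d) is unavailable.
Exception (e) fails — sales are at private events, not a certified farmers' market.
No exception displaces § 61.2.

Yes — Kwame must hold a food-handler permit.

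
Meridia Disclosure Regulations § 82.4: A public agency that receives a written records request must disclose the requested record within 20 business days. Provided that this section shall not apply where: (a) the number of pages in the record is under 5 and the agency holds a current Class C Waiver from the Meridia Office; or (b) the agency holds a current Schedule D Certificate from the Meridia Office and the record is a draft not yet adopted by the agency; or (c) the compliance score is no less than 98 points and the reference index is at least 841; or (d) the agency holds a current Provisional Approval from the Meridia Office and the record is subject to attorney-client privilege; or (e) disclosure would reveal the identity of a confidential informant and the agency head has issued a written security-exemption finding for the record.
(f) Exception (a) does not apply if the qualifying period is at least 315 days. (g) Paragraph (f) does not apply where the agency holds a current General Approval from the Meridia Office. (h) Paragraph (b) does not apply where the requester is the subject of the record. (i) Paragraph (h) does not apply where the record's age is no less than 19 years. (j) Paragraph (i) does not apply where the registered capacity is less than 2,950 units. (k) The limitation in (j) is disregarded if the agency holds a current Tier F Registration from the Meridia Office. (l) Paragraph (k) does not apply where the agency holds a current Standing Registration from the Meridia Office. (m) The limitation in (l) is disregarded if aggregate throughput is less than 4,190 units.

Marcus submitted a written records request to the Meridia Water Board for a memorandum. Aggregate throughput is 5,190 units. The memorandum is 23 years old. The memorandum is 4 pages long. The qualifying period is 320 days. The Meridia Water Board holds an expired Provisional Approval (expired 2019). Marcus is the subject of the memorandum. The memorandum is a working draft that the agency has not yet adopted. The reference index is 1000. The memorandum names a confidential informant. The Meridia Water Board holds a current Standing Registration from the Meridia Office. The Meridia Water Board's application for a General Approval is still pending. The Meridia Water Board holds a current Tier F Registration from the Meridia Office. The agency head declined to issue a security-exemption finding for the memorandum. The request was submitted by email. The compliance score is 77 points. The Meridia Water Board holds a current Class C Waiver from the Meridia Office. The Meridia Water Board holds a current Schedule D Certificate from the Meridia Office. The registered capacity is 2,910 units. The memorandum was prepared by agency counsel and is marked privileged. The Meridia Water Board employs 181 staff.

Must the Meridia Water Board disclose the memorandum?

Yes — the Meridia Water Board must disclose the memorandum.

Exception (a): the number of pages in the record is 4, under the 5 limit; a current Class C Waiver is held — every condition holds. But: (f) is triggered — the qualifying period is 320 days, meeting the 315 days threshold. (g) is not engaged (no current General Approval is held), so (f) stands. (a) is therefore removed.
All of (b)'s requirements are met (a current Schedule D Certificate is held; the memorandum is an unadopted draft). Turning to paragraphs (h)–(m): (h) operates against (b): Marcus is the subject of the memorandum. (i) would limit (h) — the record's age is 23 years, meeting the 19 years threshold — but (j) sets (i) aside: (j) operates against (i): the registered capacity is 2,910 units, less than the 2,950 units limit. (k) would limit (j) — a current Tier F Registration is held — but (l) sets (k) aside: (l) operates against (k): a current Standing Registration is held. (m), which would lift (l), is inapplicable — aggregate throughput is 5,190 units, not less than 4,190 units. (b) is therefore removed.
Exception (c) fails — the compliance score is 77 points, short of 98 points.
Exception (d) requires that the agency holds a current Provisional Approval from the Meridia Office; but there is no Provisional Approval in force, so (d) is unavailable.
Exception (e) requires that the agency head has issued a written security-exemption finding for the record; but the agency head declined to issue a security-exemption finding, so (e) is unavailable.
No exception applies. The general rule governs.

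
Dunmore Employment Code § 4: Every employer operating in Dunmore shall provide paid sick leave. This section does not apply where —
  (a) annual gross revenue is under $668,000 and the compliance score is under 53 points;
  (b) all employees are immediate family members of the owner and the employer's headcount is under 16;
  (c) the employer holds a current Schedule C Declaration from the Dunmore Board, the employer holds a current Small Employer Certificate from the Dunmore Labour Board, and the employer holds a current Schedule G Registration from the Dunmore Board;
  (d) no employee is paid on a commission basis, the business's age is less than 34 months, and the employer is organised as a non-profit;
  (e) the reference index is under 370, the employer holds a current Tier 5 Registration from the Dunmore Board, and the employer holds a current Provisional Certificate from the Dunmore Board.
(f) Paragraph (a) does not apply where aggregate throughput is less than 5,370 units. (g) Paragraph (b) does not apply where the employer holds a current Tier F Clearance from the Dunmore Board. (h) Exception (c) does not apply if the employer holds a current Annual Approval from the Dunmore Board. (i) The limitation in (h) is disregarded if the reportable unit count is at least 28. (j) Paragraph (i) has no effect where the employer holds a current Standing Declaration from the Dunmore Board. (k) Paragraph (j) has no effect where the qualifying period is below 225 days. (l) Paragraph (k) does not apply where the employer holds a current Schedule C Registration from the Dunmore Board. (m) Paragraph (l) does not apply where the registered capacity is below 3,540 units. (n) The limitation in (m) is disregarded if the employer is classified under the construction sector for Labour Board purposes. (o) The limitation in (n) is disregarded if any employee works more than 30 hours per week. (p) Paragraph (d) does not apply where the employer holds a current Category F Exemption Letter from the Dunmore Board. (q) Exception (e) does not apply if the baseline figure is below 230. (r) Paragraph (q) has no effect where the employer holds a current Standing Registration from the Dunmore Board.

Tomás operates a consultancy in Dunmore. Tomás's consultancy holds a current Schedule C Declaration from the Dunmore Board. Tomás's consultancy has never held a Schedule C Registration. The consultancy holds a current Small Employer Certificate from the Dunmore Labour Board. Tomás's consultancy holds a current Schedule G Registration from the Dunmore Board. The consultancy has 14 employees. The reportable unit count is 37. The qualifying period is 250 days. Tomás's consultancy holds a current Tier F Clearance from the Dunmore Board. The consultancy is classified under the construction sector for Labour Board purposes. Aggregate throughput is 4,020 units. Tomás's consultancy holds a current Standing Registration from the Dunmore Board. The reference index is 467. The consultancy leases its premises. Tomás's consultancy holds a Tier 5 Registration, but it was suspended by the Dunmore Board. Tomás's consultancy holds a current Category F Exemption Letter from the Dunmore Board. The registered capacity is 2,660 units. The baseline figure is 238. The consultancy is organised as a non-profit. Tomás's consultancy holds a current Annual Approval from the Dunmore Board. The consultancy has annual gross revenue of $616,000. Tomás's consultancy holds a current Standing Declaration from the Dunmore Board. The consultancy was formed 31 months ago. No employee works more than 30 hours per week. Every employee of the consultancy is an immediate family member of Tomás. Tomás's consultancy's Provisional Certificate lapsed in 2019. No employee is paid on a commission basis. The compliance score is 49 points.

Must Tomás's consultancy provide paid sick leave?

Yes — Tomás's consultancy must provide paid sick leave.

Exception (a) is satisfied on its face — annual gross revenue is $616,000, under the $668,000 limit; the compliance score is 49 points, under the 53 points limit. However, paragraph (f) must be considered: (f) operates against (a): aggregate throughput is 4,020 units, less than the 5,370 units limit. So (a) is unavailable.
Exception (b)'s conditions are all satisfied: every employee is an immediate family member; the employer's headcount is 14, under the 16 limit. Turning to paragraph (g): (g) operates against (b): a current Tier F Clearance is held. Exception (b) does not apply.
All of (c)'s requirements are met (a current Schedule C Declaration is held; a current Small Employer Certificate is held; a current Schedule G Registration is held). Turning to paragraphs (h)–(o): (h) is triggered — a current Annual Approval is held. (i) would limit (h) — the reportable unit count is 37, meeting the 28 threshold — but (j) sets (i) aside: (j) operates — a current Standing Declaration is held. (k) is not triggered (the qualifying period is 250 days, not below 225 days), so (j) stands. (c) is therefore removed.
Exception (d): no employee is paid on commission; the business's age is 31 months, less than the 34 months limit; the employer is a non-profit — every condition holds. But: (p) operates against (d): a current Category F Exemption Letter is held. So (d) is unavailable.
Exception (e) fails — the reference index is 467, not under 370.
No exception applies. The general rule governs.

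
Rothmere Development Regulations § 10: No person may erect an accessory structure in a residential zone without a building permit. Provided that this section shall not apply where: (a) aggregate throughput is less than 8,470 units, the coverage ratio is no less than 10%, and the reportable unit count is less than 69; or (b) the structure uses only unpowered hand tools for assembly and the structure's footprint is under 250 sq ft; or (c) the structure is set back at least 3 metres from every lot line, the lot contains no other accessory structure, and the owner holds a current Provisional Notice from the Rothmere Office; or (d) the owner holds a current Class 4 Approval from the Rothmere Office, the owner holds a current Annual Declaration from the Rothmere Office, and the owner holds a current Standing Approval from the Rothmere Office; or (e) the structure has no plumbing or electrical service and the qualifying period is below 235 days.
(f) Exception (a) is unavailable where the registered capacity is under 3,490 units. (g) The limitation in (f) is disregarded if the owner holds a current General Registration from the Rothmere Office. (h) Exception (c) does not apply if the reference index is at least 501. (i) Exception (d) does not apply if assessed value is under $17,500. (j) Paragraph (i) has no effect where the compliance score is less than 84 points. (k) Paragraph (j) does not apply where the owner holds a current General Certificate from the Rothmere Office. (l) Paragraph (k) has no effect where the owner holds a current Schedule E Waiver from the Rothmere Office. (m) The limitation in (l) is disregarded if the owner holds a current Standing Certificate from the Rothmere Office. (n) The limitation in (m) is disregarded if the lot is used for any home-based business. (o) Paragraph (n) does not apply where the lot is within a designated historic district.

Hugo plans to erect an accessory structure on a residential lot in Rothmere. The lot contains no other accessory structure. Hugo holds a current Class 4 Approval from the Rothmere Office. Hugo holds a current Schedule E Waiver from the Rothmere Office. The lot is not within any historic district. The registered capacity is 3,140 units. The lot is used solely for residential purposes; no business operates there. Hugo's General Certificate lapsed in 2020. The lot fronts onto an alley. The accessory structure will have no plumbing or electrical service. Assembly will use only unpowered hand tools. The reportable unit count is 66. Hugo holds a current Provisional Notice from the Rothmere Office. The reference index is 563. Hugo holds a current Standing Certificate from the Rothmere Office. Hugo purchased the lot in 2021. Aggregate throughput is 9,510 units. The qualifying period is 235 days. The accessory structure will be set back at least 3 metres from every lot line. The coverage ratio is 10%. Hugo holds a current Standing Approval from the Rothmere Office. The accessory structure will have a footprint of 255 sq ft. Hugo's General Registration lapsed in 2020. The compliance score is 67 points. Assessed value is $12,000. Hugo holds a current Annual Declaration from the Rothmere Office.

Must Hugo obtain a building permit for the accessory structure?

No — exception (d) applies; Hugo does not need a building permit.

Exception (a) requires that aggregate throughput is less than 8,470 units; but aggregate throughput is 9,510 units, not less than 8,470 units, so (a) is unavailable.
Exception (b) fails — the structure's footprint is 255 sq ft, not under 250 sq ft.
Exception (c): the setback is at least 3 m on every side; the lot has no other accessory structure; a current Provisional Notice is held — every condition holds. But applying paragraph (h): (h) operates against (c): the reference index is 563, meeting the 501 threshold. (c) is therefore removed.
All of (d)'s requirements are met (a current Class 4 Approval is held; a current Annual Declaration is held; a current Standing Approval is held). As to paragraphs (i)–(o): (i) would limit (d) — assessed value is $12,000, under the $17,500 limit — but (j) sets (i) aside: (j) operates against (i): the compliance score is 67 points, less than the 84 points limit. (k), which would lift (j), is not triggered — no current General Certificate is held. (d) remains available.
Exception (e) fails — the qualifying period is 235 days, not below 235 days.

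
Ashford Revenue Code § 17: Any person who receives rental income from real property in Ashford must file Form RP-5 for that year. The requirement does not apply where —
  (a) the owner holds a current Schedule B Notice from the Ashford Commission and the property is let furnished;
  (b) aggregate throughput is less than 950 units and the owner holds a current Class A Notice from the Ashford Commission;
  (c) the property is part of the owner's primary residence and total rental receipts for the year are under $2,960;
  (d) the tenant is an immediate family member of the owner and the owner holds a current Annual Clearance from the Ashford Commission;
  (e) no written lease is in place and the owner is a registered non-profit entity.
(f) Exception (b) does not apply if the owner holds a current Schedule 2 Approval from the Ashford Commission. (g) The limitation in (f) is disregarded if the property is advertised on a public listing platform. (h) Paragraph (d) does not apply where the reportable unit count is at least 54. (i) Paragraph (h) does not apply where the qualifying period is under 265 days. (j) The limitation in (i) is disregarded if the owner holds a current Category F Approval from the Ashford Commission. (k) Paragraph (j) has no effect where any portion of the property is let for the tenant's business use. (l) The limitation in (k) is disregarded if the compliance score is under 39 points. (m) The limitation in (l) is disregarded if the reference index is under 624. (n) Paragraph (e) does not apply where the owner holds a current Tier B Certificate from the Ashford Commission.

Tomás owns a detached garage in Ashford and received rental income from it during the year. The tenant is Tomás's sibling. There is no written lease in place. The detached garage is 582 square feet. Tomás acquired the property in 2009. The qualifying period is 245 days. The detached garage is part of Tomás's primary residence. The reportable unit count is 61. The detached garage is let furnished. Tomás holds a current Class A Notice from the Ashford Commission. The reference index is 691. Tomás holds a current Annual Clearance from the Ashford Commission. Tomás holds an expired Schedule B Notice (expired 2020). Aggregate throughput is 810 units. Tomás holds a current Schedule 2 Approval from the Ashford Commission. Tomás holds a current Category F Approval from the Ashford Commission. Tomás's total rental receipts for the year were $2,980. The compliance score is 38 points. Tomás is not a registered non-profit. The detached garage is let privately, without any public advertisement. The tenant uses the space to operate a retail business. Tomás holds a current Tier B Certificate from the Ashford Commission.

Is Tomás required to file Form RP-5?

Yes — Tomás must file Form RP-5.

Exception (a) does not apply: no current Schedule B Notice is held.
Exception (b) is satisfied on its face — aggregate throughput is 810 units, less than the 950 units limit; a current Class A Notice is held. However, paragraphs (f)–(g) must be considered: (f) operates against (b): a current Schedule 2 Approval is held. (g) is not triggered (the property is let privately without advertisement), so (f) stands. Exception (b) does not apply.
Exception (c) fails — total rental receipts for the year are $2,980, not under $2,960.
Exception (d): the tenant is an immediate family member; a current Annual Clearance is held — every condition holds. However, paragraphs (h)–(m) must be considered: (h) operates against (d): the reportable unit count is 61, meeting the 54 threshold. (i) is triggered (the qualifying period is 245 days, under the 265 days limit), but yields to (j): (j) operates against (i): a current Category F Approval is held. (k) operates (the space is let for business use), but is itself disapplied by (l): (l) operates against (k): the compliance score is 38 points, under the 39 points limit. (m), which would lift (l), is not engaged — the reference index is 691, not under 624. Exception (d) does not apply.
Exception (e) does not apply: Tomás is not a registered non-profit.
No exception applies. The general rule governs.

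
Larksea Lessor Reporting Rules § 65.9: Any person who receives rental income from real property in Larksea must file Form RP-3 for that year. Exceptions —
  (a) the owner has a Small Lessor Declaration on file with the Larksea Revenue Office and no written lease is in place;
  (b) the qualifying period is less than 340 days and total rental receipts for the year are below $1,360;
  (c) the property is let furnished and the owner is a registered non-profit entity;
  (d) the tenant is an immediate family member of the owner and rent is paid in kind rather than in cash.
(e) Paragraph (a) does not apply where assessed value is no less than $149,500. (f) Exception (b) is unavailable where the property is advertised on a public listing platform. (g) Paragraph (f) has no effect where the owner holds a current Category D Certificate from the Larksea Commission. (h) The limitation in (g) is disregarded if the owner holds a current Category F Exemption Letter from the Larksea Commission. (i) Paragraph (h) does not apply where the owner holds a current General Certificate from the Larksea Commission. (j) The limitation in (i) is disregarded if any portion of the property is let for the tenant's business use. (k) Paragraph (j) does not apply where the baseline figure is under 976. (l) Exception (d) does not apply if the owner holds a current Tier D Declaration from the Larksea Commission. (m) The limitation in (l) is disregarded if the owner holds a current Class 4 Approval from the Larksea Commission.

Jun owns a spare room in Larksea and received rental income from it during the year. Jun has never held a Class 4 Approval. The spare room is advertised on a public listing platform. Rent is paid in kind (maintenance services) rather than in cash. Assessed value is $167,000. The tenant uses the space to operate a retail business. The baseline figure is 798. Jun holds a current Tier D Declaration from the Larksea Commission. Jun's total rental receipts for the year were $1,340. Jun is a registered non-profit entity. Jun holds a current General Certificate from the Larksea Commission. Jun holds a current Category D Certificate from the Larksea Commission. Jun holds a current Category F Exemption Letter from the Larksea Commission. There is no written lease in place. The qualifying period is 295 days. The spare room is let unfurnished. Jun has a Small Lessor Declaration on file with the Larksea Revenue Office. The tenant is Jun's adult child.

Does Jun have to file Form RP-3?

Exception (a)'s conditions are all satisfied: a Small Lessor Declaration is on file; there is no written lease. However, paragraph (e) must be considered: (e) operates against (a): assessed value is $167,000, meeting the $149,500 threshold. Exception (a) does not apply.
All of (b)'s requirements are met (the qualifying period is 295 days, less than the 340 days limit; total rental receipts for the year are $1,340, below the $1,360 limit). Applying paragraphs (f)–(k): (f) would limit (b) — the property is publicly advertised — but (g) sets (f) aside: (g) applies — a current Category D Certificate is held. (h) would limit (g) — a current Category F Exemption Letter is held — but (i) sets (h) aside: (i) operates against (h): a current General Certificate is held. (j) applies (the space is let for business use), but is set aside by (k): (k) operates — the baseline figure is 798, under the 976 limit. (b) remains available.
Exception (c) requires that the property is let furnished; but the property is let unfurnished, so (c) is unavailable.
Exception (d) is satisfied on its face — the tenant is an immediate family member; rent is paid in kind. Turning to paragraphs (l)–(m): (l) operates against (d): a current Tier D Declaration is held. (m) is not triggered (the Class 4 Approval is not current), so (l) stands. Exception (d) does not apply.

No — exception (b) applies; Jun is not required to file Form RP-3.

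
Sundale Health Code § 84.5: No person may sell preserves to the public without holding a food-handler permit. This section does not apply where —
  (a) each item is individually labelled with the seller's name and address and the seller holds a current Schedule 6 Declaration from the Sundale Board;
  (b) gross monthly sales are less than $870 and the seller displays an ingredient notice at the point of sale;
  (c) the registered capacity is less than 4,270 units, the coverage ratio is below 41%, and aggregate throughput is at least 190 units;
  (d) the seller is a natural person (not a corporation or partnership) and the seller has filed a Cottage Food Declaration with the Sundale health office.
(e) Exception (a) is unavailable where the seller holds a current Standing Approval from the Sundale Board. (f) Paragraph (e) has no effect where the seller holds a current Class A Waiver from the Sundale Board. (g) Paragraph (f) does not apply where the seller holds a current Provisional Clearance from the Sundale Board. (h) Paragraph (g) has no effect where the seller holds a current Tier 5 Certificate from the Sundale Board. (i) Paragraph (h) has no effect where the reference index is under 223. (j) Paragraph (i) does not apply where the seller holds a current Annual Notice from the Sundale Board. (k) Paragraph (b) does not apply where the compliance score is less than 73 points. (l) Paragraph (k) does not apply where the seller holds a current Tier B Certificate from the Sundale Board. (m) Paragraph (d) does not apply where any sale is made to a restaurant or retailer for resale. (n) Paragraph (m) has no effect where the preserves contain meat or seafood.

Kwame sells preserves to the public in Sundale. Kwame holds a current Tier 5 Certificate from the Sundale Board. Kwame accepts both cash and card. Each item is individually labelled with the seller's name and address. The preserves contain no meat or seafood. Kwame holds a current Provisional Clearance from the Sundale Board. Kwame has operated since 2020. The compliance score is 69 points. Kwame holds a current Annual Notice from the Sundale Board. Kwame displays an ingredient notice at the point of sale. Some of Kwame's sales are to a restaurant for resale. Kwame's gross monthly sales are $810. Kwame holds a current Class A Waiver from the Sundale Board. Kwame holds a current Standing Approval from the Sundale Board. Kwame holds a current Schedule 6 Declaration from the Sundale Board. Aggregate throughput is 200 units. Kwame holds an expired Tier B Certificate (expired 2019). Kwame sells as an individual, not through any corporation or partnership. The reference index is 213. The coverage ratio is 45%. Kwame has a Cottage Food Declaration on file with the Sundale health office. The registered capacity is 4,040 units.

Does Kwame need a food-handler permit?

No — exception (a) applies; Kwame is not required to hold a food-handler permit.

Exception (a) is satisfied on its face — items are individually labelled; a current Schedule 6 Declaration is held. As to paragraphs (e)–(j): (e) applies (a current Standing Approval is held), but is set aside by (f): (f) operates against (e): a current Class A Waiver is held. (g) operates (a current Provisional Clearance is held), but is overridden by (h): (h) applies — a current Tier 5 Certificate is held. (i) is triggered (the reference index is 213, under the 223 limit), but is overridden by (j): (j) operates against (i): a current Annual Notice is held. So (a) applies.
Exception (b)'s conditions are all satisfied: gross monthly sales are $810, less than the $870 limit; an ingredient notice is displayed. Turning to paragraphs (k)–(l): (k) operates — the compliance score is 69 points, less than the 73 points limit. (l) does not operate here (there is no Tier B Certificate in force), so (k) stands. Exception (b) does not apply.
Exception (c) requires that the coverage ratio is below 41%; but the coverage ratio is 45%, not below 41%, so (c) is unavailable.
Exception (d) is satisfied on its face — the seller is a natural person; a Cottage Food Declaration is on file. Turning to paragraphs (m)–(n): (m) operates against (d): some sales are to a restaurant for resale. (n) is inapplicable (the preserves contain no meat or seafood), so (m) stands. (d) is therefore removed.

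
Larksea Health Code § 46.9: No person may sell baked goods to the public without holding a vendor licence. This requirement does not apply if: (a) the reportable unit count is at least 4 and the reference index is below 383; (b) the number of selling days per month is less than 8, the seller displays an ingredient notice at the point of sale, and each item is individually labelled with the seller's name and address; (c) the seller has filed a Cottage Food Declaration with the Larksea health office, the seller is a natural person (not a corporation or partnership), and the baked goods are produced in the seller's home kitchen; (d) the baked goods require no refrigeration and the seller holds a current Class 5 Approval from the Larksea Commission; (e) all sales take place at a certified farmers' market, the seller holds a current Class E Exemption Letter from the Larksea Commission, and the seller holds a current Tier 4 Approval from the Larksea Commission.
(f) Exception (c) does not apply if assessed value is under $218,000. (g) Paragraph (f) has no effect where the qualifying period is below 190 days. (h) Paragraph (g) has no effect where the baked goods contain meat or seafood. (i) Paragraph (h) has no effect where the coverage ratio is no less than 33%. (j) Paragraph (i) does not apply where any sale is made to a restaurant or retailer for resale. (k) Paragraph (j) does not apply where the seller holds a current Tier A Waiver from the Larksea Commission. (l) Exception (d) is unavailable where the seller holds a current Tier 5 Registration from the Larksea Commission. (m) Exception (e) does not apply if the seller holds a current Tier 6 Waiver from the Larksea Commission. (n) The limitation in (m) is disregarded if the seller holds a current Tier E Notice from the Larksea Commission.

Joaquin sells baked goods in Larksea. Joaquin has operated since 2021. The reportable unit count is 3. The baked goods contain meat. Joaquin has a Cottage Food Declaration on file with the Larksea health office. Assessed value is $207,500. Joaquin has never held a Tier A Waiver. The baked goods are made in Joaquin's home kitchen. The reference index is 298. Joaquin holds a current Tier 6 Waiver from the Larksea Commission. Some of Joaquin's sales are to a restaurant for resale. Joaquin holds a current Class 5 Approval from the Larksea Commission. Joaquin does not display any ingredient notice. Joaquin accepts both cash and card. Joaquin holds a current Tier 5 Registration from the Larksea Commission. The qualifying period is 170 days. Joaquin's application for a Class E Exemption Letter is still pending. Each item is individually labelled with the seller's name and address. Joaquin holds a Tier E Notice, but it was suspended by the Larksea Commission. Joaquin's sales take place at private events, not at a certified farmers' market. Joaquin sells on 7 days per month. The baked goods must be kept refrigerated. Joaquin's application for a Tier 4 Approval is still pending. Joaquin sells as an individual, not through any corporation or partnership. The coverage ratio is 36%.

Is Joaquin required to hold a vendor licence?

Exception (a) requires that the reportable unit count is at least 4; but the reportable unit count is 3, short of 4, so (a) is unavailable.
Exception (b) does not apply: no ingredient notice is displayed.
Exception (c): a Cottage Food Declaration is on file; the seller is a natural person; the baked goods are home-kitchen produced — every condition holds. But applying paragraphs (f)–(k): (f) operates against (c): assessed value is $207,500, under the $218,000 limit. (g) operates (the qualifying period is 170 days, below the 190 days limit), but is displaced by (h): (h) operates against (g): the baked goods contain meat. (i) would limit (h) — the coverage ratio is 36%, meeting the 33% threshold — but (j) sets (i) aside: (j) operates against (i): some sales are to a restaurant for resale. (k), which would lift (j), is not triggered — no current Tier A Waiver is held. Exception (c) does not apply.
Exception (d) requires that the baked goods require no refrigeration; but the baked goods require refrigeration, so (d) is unavailable.
Exception (e) requires that all sales take place at a certified farmers' market; but sales are at private events, not a certified farmers' market, so (e) is unavailable.
Every exception is unavailable, so the rule governs.

Yes — Joaquin must hold a vendor licence.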